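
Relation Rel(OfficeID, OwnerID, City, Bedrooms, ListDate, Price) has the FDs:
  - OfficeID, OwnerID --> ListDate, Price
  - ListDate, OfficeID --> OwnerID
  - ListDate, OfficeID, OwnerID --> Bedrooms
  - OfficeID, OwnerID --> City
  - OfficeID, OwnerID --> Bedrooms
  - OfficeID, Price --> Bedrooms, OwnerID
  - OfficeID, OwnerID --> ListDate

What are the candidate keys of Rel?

Attributes never on any right-hand side: {OfficeID} — every candidate key must contain it.
{ListDate, OfficeID}⁺ = {Bedrooms, City, ListDate, OfficeID, OwnerID, Price} — all of the relation — so {ListDate, OfficeID} is a candidate key.
{OfficeID, OwnerID}⁺ = {Bedrooms, City, ListDate, OfficeID, OwnerID, Price} — all of the relation — so {OfficeID, OwnerID} is a candidate key.
{OfficeID, Price}⁺ = {Bedrooms, City, ListDate, OfficeID, OwnerID, Price} — all of the relation — so {OfficeID, Price} is a candidate key.
Any other superkey properly contains one of these, so there are no further candidate keys.

{ListDate, OfficeID}, {OfficeID, OwnerID}, {OfficeID, Price}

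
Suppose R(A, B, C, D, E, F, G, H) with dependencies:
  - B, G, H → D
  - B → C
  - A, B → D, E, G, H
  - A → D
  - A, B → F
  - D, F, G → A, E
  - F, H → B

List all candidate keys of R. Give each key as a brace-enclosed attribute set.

{A, B}⁺ = {A, B, C, D, E, F, G, H} — all of the relation — so {A, B} is a candidate key.
{A, F, H}⁺ = {A, B, C, D, E, F, G, H} — all of the relation — so {A, F, H} is a candidate key.
{F, G, H}⁺ = {A, B, C, D, E, F, G, H} — all of the relation — so {F, G, H} is a candidate key.
{B, D, F, G}⁺ = {A, B, C, D, E, F, G, H} — all of the relation — so {B, D, F, G} is a candidate key.
These are minimal and exhaustive — every other superkey contains one of them.

{A, B}, {A, F, H}, {B, D, F, G}, {F, G, H}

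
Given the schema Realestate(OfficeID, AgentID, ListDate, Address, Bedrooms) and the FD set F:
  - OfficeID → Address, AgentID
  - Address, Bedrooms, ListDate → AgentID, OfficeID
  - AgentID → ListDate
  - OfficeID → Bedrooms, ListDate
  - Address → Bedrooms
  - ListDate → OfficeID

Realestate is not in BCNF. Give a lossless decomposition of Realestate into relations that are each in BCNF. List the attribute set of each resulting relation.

Candidate keys of the original relation: {AgentID}, {ListDate}, {OfficeID}.
Within {Address, AgentID, Bedrooms, ListDate, OfficeID}: {Address}⁺ ∩ {Address, AgentID, Bedrooms, ListDate, OfficeID} = {Address, Bedrooms}, not the whole set, so Address → Bedrooms violates BCNF; decompose into {Address, Bedrooms} and {Address, AgentID, ListDate, OfficeID}.
{Address, Bedrooms} has no BCNF violation.
{Address, AgentID, ListDate, OfficeID} has no BCNF violation.

{Address, AgentID, ListDate, OfficeID}; {Address, Bedrooms}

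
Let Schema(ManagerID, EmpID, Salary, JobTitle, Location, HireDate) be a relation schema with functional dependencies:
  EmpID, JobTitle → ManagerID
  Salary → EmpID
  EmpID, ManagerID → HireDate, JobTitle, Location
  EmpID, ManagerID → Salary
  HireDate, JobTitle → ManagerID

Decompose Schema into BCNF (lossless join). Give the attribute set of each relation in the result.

Candidate keys of the original relation: {EmpID, JobTitle}, {EmpID, ManagerID}, {JobTitle, Salary}, {ManagerID, Salary}.
In {EmpID, HireDate, JobTitle, Location, ManagerID, Salary}, {Salary} is not a superkey ({Salary}⁺ restricted to this set is {EmpID, Salary}), so split on Salary → EmpID into {EmpID, Salary} and {HireDate, JobTitle, Location, ManagerID, Salary}.
{EmpID, Salary} has no BCNF violation.
In {HireDate, JobTitle, Location, ManagerID, Salary}, {HireDate, JobTitle} is not a superkey ({HireDate, JobTitle}⁺ restricted to this set is {HireDate, JobTitle, ManagerID}), so split on HireDate, JobTitle → ManagerID into {HireDate, JobTitle, ManagerID} and {HireDate, JobTitle, Location, Salary}.
{HireDate, JobTitle, ManagerID} has no BCNF violation.
{HireDate, JobTitle, Location, Salary} has no BCNF violation.

{EmpID, Salary}; {HireDate, JobTitle, Location, Salary}; {HireDate, JobTitle, ManagerID}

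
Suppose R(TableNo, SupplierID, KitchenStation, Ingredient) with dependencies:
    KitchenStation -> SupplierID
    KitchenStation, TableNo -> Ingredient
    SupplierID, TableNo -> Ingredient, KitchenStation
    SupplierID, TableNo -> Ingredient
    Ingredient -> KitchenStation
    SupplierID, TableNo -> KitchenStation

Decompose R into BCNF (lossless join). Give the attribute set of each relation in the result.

{Ingredient, KitchenStation}; {Ingredient, TableNo}; {KitchenStation, SupplierID}

Candidate keys of the original relation: {Ingredient, TableNo}, {KitchenStation, TableNo}, {SupplierID, TableNo}.
{Ingredient, KitchenStation, SupplierID, TableNo}: {KitchenStation} determines {KitchenStation, SupplierID} here but is not a superkey — split on KitchenStation -> SupplierID, giving {KitchenStation, SupplierID} and {Ingredient, KitchenStation, TableNo}.
{KitchenStation, SupplierID} is in BCNF.
{Ingredient, KitchenStation, TableNo}: {Ingredient} determines {Ingredient, KitchenStation} here but is not a superkey — split on Ingredient -> KitchenStation, giving {Ingredient, KitchenStation} and {Ingredient, TableNo}.
{Ingredient, KitchenStation} is in BCNF.
{Ingredient, TableNo} is in BCNF.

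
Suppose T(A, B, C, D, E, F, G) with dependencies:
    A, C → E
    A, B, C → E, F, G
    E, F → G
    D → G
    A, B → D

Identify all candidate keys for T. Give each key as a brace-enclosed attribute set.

No FD produces {A, B, C}, so they must be in every candidate key.
{A, B, C} is a candidate key since {A, B, C}⁺ = {A, B, C, D, E, F, G} covers every attribute.
No smaller or unrelated set reaches every attribute, so there are no other keys.

{A, B, C}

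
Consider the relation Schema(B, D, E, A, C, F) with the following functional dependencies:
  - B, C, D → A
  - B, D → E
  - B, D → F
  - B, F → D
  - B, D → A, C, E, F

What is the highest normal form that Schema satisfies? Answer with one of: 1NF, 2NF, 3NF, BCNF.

Candidate keys: {B, D}, {B, F}. Prime attributes: {B, D, F}.
Every FD has a superkey on the left, so the relation is in BCNF.

BCNF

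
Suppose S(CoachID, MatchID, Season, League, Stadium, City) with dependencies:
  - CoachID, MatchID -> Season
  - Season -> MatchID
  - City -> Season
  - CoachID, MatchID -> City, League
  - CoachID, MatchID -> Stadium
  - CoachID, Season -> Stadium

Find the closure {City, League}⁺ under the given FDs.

Start with {City, League}.
City -> Season applies; add {Season} → now {City, League, Season}.
Season -> MatchID applies; add {MatchID} → now {City, League, MatchID, Season}.
No further FD applies.

{City, League, MatchID, Season}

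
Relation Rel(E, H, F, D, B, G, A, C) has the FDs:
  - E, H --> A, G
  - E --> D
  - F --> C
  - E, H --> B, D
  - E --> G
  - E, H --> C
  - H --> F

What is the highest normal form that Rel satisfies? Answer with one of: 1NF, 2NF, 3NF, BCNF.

1NF

Candidate key: {E, H}. Prime attributes: {E, H}.
E --> D: {E}⁺ = {D, E, G}, which is not all of the attributes, so the left side is not a superkey — BCNF is violated.
E --> D has non-prime {D} on the right and a non-superkey on the left, so 3NF fails.
{E} is a proper subset of the key {E, H}, and {E}⁺ contains the non-prime attributes {D, G} — a partial dependency, so 2NF is violated.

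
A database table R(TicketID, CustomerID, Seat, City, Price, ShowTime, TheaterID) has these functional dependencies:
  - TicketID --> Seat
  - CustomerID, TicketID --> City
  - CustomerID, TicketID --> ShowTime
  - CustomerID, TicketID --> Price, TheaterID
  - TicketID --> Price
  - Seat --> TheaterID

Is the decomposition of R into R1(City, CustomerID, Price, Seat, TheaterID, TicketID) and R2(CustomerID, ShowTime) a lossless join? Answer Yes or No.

Common attributes: {CustomerID}; their closure is {CustomerID}.
R1 ⊄ {CustomerID} and R2 ⊄ {CustomerID}, so the split is lossy.

No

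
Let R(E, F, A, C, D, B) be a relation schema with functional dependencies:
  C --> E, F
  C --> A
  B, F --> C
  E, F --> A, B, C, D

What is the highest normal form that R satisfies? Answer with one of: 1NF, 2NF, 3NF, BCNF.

Candidate keys: {B, F}, {C}, {E, F}. Prime attributes: {B, C, E, F}.
Each dependency's left side is a superkey — BCNF holds.

BCNF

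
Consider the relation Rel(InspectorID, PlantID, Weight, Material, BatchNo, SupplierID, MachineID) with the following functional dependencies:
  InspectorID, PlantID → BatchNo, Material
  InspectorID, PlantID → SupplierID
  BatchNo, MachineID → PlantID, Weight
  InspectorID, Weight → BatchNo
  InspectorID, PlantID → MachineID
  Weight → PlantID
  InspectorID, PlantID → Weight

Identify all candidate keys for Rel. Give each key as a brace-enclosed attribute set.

{InspectorID} never appears on the right of any FD, so every key must include it.
{InspectorID, PlantID}⁺ = {BatchNo, InspectorID, MachineID, Material, PlantID, SupplierID, Weight} — all of the relation — so {InspectorID, PlantID} is a candidate key.
{InspectorID, Weight}⁺ = {BatchNo, InspectorID, MachineID, Material, PlantID, SupplierID, Weight} — all of the relation — so {InspectorID, Weight} is a candidate key.
{BatchNo, InspectorID, MachineID}⁺ = {BatchNo, InspectorID, MachineID, Material, PlantID, SupplierID, Weight} — all of the relation — so {BatchNo, InspectorID, MachineID} is a candidate key.
No proper subset of any of these is a key, and no other minimal superkey exists.

{BatchNo, InspectorID, MachineID}, {InspectorID, PlantID}, {InspectorID, Weight}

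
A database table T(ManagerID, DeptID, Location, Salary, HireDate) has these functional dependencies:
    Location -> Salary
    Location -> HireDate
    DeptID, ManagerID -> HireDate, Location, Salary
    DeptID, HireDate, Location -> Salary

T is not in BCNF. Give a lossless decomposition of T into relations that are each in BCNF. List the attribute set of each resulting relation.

Candidate key of the original relation: {DeptID, ManagerID}.
{DeptID, HireDate, Location, ManagerID, Salary}: {Location} determines {HireDate, Location, Salary} here but is not a superkey — split on Location -> HireDate, Salary, giving {HireDate, Location, Salary} and {DeptID, Location, ManagerID}.
{HireDate, Location, Salary}: every determinant is a superkey — BCNF.
{DeptID, Location, ManagerID}: every determinant is a superkey — BCNF.

{DeptID, Location, ManagerID}; {HireDate, Location, Salary}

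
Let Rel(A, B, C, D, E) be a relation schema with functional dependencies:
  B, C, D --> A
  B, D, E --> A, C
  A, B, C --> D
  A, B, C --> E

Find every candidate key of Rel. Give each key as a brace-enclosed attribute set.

{A, B, C}, {B, C, D}, {B, D, E}

No FD produces {B}, so it must be in every candidate key.
{A, B, C} is a candidate key since {A, B, C}⁺ = {A, B, C, D, E} covers every attribute.
{B, C, D} is a candidate key since {B, C, D}⁺ = {A, B, C, D, E} covers every attribute.
{B, D, E} is a candidate key since {B, D, E}⁺ = {A, B, C, D, E} covers every attribute.
No proper subset of any of these is a key, and no other minimal superkey exists.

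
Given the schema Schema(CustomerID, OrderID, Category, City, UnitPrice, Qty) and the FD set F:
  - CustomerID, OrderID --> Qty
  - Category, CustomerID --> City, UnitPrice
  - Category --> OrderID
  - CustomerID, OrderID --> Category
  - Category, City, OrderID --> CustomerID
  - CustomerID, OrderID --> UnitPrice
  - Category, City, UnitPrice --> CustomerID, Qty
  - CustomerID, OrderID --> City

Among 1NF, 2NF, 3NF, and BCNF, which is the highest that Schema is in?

3NF

Candidate keys: {Category, City}, {Category, CustomerID}, {CustomerID, OrderID}. Prime attributes: {Category, City, CustomerID, OrderID}.
Category --> OrderID: {Category}⁺ = {Category, OrderID}, which is not all of the attributes, so the left side is not a superkey — BCNF is violated.
Its right-hand attributes {OrderID} are all prime, as are those of every other non-superkey FD — the relation is in 3NF.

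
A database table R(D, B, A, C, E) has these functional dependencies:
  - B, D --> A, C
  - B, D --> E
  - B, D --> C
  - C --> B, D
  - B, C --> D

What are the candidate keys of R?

{C}⁺ = {A, B, C, D, E}, which is every attribute, so {C} is a candidate key.
{B, D}⁺ = {A, B, C, D, E}, which is every attribute, so {B, D} is a candidate key.
No proper subset of any of these is a key, and no other minimal superkey exists.

{B, D}, {C}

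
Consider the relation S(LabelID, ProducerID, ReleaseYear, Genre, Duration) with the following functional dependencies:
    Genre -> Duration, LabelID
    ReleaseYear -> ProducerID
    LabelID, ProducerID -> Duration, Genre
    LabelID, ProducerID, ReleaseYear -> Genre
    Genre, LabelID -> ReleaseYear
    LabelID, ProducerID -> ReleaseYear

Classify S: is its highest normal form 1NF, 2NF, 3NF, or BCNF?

Candidate keys: {Genre}, {LabelID, ProducerID}, {LabelID, ReleaseYear}. Prime attributes: {Genre, LabelID, ProducerID, ReleaseYear}.
ReleaseYear -> ProducerID: {ReleaseYear}⁺ = {ProducerID, ReleaseYear}, which is not all of the attributes, so the left side is not a superkey — BCNF is violated.
Since {ProducerID} ⊆ prime attributes and every other non-superkey FD also has a prime right side, the schema is in 3NF.

3NF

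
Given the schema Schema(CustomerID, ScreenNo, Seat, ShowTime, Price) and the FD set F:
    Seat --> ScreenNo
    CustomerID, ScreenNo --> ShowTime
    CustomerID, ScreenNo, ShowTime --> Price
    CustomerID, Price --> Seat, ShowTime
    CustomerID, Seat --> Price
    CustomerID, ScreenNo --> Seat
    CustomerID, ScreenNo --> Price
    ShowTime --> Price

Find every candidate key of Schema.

{CustomerID, Price}, {CustomerID, ScreenNo}, {CustomerID, Seat}, {CustomerID, ShowTime}

{CustomerID} never appears on the right of any FD, so every key must include it.
{CustomerID, Price}⁺ = {CustomerID, Price, ScreenNo, Seat, ShowTime} — all of the relation — so {CustomerID, Price} is a candidate key.
{CustomerID, ScreenNo}⁺ = {CustomerID, Price, ScreenNo, Seat, ShowTime} — all of the relation — so {CustomerID, ScreenNo} is a candidate key.
{CustomerID, Seat}⁺ = {CustomerID, Price, ScreenNo, Seat, ShowTime} — all of the relation — so {CustomerID, Seat} is a candidate key.
{CustomerID, ShowTime}⁺ = {CustomerID, Price, ScreenNo, Seat, ShowTime} — all of the relation — so {CustomerID, ShowTime} is a candidate key.
Any other superkey properly contains one of these, so there are no further candidate keys.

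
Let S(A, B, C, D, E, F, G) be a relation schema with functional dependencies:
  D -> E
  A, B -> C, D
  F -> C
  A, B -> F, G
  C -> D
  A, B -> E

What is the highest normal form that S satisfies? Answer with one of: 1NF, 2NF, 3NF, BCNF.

Candidate key: {A, B}. Prime attributes: {A, B}.
D -> E: {D}⁺ = {D, E}, which is not all of the attributes, so the left side is not a superkey — BCNF is violated.
Because {E} is non-prime and the left side of D -> E is not a superkey, the relation is not in 3NF.
Checking every proper subset of each key, none determines a non-prime attribute — 2NF is satisfied.

2NF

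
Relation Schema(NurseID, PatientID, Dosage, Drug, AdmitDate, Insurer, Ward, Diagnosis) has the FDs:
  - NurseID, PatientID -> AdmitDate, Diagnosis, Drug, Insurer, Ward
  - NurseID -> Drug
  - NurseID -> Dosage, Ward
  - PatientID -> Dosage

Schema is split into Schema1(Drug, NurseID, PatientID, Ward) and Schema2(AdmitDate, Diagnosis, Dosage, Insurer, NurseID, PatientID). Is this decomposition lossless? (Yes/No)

Yes

Common attributes: {NurseID, PatientID}; their closure is {AdmitDate, Diagnosis, Dosage, Drug, Insurer, NurseID, PatientID, Ward}.
Since Schema1 ⊆ {AdmitDate, Diagnosis, Dosage, Drug, Insurer, NurseID, PatientID, Ward}, the intersection is a superkey of Schema1; the decomposition is lossless.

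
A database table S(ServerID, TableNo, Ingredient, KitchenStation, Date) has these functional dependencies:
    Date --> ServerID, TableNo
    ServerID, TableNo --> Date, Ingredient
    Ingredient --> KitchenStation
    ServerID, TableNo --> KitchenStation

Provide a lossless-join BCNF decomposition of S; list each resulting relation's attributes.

{Date, Ingredient, ServerID, TableNo}; {Ingredient, KitchenStation}

Candidate keys of the original relation: {Date}, {ServerID, TableNo}.
In {Date, Ingredient, KitchenStation, ServerID, TableNo}, {Ingredient} is not a superkey ({Ingredient}⁺ restricted to this set is {Ingredient, KitchenStation}), so split on Ingredient --> KitchenStation into {Ingredient, KitchenStation} and {Date, Ingredient, ServerID, TableNo}.
{Ingredient, KitchenStation}: every determinant is a superkey — BCNF.
{Date, Ingredient, ServerID, TableNo}: every determinant is a superkey — BCNF.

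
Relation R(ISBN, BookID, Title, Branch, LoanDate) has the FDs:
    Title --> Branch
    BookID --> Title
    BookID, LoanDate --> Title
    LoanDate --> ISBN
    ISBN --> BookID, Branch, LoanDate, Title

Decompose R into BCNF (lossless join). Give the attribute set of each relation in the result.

{BookID, ISBN, LoanDate}; {BookID, Title}; {Branch, Title}

Candidate keys of the original relation: {ISBN}, {LoanDate}.
{BookID, Branch, ISBN, LoanDate, Title}: {Title} determines {Branch, Title} here but is not a superkey — split on Title --> Branch, giving {Branch, Title} and {BookID, ISBN, LoanDate, Title}.
{Branch, Title} is in BCNF.
{BookID, ISBN, LoanDate, Title}: {BookID} determines {BookID, Title} here but is not a superkey — split on BookID --> Title, giving {BookID, Title} and {BookID, ISBN, LoanDate}.
{BookID, Title} is in BCNF.
{BookID, ISBN, LoanDate} is in BCNF.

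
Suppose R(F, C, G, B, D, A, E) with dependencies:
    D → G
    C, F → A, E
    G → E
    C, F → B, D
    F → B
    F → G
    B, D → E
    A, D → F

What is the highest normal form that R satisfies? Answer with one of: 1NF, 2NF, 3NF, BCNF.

1NF

Candidate keys: {A, C, D}, {C, F}. Prime attributes: {A, C, D, F}.
D → G breaks BCNF: {D}⁺ = {D, E, G}, so {D} is not a superkey.
D → G has non-prime {G} on the right and a non-superkey on the left, so 3NF fails.
{F} is a proper subset of the key {C, F}, and {F}⁺ contains the non-prime attributes {B, E, G} — a partial dependency, so 2NF is violated.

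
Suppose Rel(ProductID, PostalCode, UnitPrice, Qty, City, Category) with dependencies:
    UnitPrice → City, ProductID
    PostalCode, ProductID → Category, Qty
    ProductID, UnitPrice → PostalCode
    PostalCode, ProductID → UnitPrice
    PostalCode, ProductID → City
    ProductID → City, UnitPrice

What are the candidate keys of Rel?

{ProductID}, {UnitPrice}

{ProductID} is a candidate key since {ProductID}⁺ = {Category, City, PostalCode, ProductID, Qty, UnitPrice} covers every attribute.
{UnitPrice} is a candidate key since {UnitPrice}⁺ = {Category, City, PostalCode, ProductID, Qty, UnitPrice} covers every attribute.
No proper subset of any of these is a key, and no other minimal superkey exists.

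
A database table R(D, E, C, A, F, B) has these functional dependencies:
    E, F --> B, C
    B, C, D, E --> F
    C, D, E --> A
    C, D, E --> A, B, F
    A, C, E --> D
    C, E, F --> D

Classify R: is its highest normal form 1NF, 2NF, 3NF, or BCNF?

Candidate keys: {A, C, E}, {C, D, E}, {E, F}. Prime attributes: {A, C, D, E, F}.
The left-hand side of every FD is a superkey, so BCNF is satisfied.

BCNF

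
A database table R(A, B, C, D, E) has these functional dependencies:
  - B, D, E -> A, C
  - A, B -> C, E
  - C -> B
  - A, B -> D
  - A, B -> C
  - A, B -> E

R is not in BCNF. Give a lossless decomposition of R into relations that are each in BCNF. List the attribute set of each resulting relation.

{A, C, D, E}; {B, C}

Candidate keys of the original relation: {A, B}, {A, C}, {B, D, E}, {C, D, E}.
Within {A, B, C, D, E}: {C}⁺ ∩ {A, B, C, D, E} = {B, C}, not the whole set, so C -> B violates BCNF; decompose into {B, C} and {A, C, D, E}.
{B, C} has no BCNF violation.
{A, C, D, E} has no BCNF violation.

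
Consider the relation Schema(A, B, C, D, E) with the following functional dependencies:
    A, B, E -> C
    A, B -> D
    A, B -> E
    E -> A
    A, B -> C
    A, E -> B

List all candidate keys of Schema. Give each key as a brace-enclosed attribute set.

{A, B}, {E}

{E} is a candidate key since {E}⁺ = {A, B, C, D, E} covers every attribute.
{A, B} is a candidate key since {A, B}⁺ = {A, B, C, D, E} covers every attribute.
These are minimal and exhaustive — every other superkey contains one of them.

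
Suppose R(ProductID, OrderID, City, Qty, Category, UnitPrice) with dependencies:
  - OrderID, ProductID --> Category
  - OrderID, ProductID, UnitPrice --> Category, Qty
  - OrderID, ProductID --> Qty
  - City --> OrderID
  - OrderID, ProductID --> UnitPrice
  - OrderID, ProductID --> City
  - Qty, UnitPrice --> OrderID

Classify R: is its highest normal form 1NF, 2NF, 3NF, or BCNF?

Candidate keys: {City, ProductID}, {OrderID, ProductID}, {ProductID, Qty, UnitPrice}. Prime attributes: {City, OrderID, ProductID, Qty, UnitPrice}.
City --> OrderID: {City}⁺ = {City, OrderID}, which is not all of the attributes, so the left side is not a superkey — BCNF is violated.
But every attribute on its right side ({OrderID}) is prime, and the same holds for every other non-superkey FD, so 3NF still holds.

3NF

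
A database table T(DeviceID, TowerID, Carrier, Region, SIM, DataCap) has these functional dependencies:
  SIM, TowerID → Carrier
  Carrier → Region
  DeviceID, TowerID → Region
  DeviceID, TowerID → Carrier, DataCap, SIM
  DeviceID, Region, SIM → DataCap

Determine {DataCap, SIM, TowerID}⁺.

Start with {DataCap, SIM, TowerID}.
SIM, TowerID → Carrier applies; add {Carrier} → now {Carrier, DataCap, SIM, TowerID}.
Carrier → Region applies; add {Region} → now {Carrier, DataCap, Region, SIM, TowerID}.
No further FD applies.

{Carrier, DataCap, Region, SIM, TowerID}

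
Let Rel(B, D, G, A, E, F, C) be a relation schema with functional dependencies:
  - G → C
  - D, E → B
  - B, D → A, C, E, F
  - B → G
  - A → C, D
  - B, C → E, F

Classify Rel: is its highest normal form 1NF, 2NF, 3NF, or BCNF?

1NF

Candidate keys: {A, B}, {A, E}, {B, D}, {D, E}. Prime attributes: {A, B, D, E}.
G → C: {G}⁺ = {C, G}, which is not all of the attributes, so the left side is not a superkey — BCNF is violated.
G → C determines the non-prime attribute {C} from a non-superkey — 3NF is violated.
{A} is a proper subset of the key {A, B}, and {A}⁺ contains the non-prime attribute {C} — a partial dependency, so 2NF is violated.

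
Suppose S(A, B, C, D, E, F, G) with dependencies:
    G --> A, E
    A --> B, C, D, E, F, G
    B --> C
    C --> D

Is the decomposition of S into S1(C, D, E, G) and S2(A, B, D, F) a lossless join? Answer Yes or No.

The shared attributes are {D} and {D}⁺ = {D}.
Neither S1 nor S2 is contained in that closure, so the decomposition is lossy.

No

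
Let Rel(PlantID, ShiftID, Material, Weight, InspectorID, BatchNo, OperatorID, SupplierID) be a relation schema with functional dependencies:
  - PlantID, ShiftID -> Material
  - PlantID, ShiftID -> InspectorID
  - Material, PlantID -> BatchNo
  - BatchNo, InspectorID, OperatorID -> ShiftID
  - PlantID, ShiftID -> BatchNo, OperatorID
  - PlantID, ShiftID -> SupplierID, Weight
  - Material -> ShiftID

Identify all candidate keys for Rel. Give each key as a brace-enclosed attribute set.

{BatchNo, InspectorID, OperatorID, PlantID}, {Material, PlantID}, {PlantID, ShiftID}

{PlantID} never appears on the right of any FD, so every key must include it.
{Material, PlantID}⁺ = {BatchNo, InspectorID, Material, OperatorID, PlantID, ShiftID, SupplierID, Weight}, which is every attribute, so {Material, PlantID} is a candidate key.
{PlantID, ShiftID}⁺ = {BatchNo, InspectorID, Material, OperatorID, PlantID, ShiftID, SupplierID, Weight}, which is every attribute, so {PlantID, ShiftID} is a candidate key.
{BatchNo, InspectorID, OperatorID, PlantID}⁺ = {BatchNo, InspectorID, Material, OperatorID, PlantID, ShiftID, SupplierID, Weight}, which is every attribute, so {BatchNo, InspectorID, OperatorID, PlantID} is a candidate key.
No proper subset of any of these is a key, and no other minimal superkey exists.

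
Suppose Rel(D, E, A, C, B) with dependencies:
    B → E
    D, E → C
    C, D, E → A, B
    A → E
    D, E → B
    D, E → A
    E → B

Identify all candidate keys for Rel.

{A, D}, {B, D}, {D, E}

Attributes never on any right-hand side: {D} — every candidate key must contain it.
{A, D} is a candidate key since {A, D}⁺ = {A, B, C, D, E} covers every attribute.
{B, D} is a candidate key since {B, D}⁺ = {A, B, C, D, E} covers every attribute.
{D, E} is a candidate key since {D, E}⁺ = {A, B, C, D, E} covers every attribute.
No proper subset of any of these is a key, and no other minimal superkey exists.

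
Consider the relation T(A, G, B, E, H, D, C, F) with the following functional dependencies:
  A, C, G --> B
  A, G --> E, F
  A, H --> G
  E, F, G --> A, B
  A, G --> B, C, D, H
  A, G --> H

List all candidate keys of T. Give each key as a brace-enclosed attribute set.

Closure of {A, G} is {A, B, C, D, E, F, G, H}, the whole schema; {A, G} is a candidate key.
Closure of {A, H} is {A, B, C, D, E, F, G, H}, the whole schema; {A, H} is a candidate key.
Closure of {E, F, G} is {A, B, C, D, E, F, G, H}, the whole schema; {E, F, G} is a candidate key.
No proper subset of any of these is a key, and no other minimal superkey exists.

{A, G}, {A, H}, {E, F, G}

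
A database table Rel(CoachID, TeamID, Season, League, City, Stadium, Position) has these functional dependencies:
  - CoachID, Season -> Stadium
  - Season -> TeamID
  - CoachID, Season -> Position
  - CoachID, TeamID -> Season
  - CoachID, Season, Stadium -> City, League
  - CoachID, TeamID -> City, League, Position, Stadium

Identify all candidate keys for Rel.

{CoachID, Season}, {CoachID, TeamID}

Attributes never on any right-hand side: {CoachID} — every candidate key must contain it.
{CoachID, Season} is a candidate key since {CoachID, Season}⁺ = {City, CoachID, League, Position, Season, Stadium, TeamID} covers every attribute.
{CoachID, TeamID} is a candidate key since {CoachID, TeamID}⁺ = {City, CoachID, League, Position, Season, Stadium, TeamID} covers every attribute.
Any other superkey properly contains one of these, so there are no further candidate keys.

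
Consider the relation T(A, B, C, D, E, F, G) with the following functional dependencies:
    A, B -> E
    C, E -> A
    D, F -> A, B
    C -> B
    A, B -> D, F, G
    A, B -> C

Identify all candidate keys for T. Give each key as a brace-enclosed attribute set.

{A, B}, {A, C}, {C, E}, {D, F}

{A, B}⁺ = {A, B, C, D, E, F, G}, which is every attribute, so {A, B} is a candidate key.
{A, C}⁺ = {A, B, C, D, E, F, G}, which is every attribute, so {A, C} is a candidate key.
{C, E}⁺ = {A, B, C, D, E, F, G}, which is every attribute, so {C, E} is a candidate key.
{D, F}⁺ = {A, B, C, D, E, F, G}, which is every attribute, so {D, F} is a candidate key.
These are minimal and exhaustive — every other superkey contains one of them.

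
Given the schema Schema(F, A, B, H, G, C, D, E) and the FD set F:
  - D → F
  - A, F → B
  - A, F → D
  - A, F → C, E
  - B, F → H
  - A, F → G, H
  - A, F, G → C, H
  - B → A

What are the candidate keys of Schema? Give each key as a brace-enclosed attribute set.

{A, D}, {A, F}, {B, D}, {B, F}

Closure of {A, D} is {A, B, C, D, E, F, G, H}, the whole schema; {A, D} is a candidate key.
Closure of {A, F} is {A, B, C, D, E, F, G, H}, the whole schema; {A, F} is a candidate key.
Closure of {B, D} is {A, B, C, D, E, F, G, H}, the whole schema; {B, D} is a candidate key.
Closure of {B, F} is {A, B, C, D, E, F, G, H}, the whole schema; {B, F} is a candidate key.
No proper subset of any of these is a key, and no other minimal superkey exists.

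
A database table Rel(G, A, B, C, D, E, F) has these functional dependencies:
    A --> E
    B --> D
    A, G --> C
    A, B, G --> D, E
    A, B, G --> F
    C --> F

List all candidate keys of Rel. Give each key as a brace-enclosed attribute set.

{A, B, G}

No FD produces {A, B, G}, so they must be in every candidate key.
{A, B, G} is a candidate key since {A, B, G}⁺ = {A, B, C, D, E, F, G} covers every attribute.
No smaller or unrelated set reaches every attribute, so there are no other keys.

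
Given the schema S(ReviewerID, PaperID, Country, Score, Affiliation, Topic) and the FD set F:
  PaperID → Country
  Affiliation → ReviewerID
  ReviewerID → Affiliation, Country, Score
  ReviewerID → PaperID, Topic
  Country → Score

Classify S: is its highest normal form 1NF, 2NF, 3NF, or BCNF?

2NF

Candidate keys: {Affiliation}, {ReviewerID}. Prime attributes: {Affiliation, ReviewerID}.
For PaperID → Country we have {PaperID}⁺ = {Country, PaperID, Score}; {PaperID} is not a superkey, so BCNF fails.
Because {Country} is non-prime and the left side of PaperID → Country is not a superkey, the relation is not in 3NF.
All keys have size 1, which rules out partial dependencies — 2NF is satisfied.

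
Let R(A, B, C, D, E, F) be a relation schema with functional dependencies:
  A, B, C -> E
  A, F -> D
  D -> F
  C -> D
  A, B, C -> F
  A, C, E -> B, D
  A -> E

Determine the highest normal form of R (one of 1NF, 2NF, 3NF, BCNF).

Candidate key: {A, C}. Prime attributes: {A, C}.
A, F -> D breaks BCNF: {A, F}⁺ = {A, D, E, F}, so {A, F} is not a superkey.
A, F -> D has non-prime {D} on the right and a non-superkey on the left, so 3NF fails.
The proper key subset {A} of {A, C} determines non-prime {E}, so the relation is not even in 2NF.

1NF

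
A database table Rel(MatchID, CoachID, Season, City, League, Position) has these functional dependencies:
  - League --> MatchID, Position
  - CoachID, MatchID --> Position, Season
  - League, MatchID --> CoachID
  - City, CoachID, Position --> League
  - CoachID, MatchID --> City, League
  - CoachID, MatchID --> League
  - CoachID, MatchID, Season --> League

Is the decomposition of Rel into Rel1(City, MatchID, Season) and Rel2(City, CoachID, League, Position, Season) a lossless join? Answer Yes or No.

The shared attributes are {City, Season} and {City, Season}⁺ = {City, Season}.
The closure covers neither Rel1 nor Rel2 entirely; the join is not lossless.

No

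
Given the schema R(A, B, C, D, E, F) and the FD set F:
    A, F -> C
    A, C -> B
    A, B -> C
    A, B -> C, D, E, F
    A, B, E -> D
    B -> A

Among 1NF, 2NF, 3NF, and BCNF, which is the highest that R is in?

BCNF

Candidate keys: {A, C}, {A, F}, {B}. Prime attributes: {A, B, C, F}.
Each dependency's left side is a superkey — BCNF holds.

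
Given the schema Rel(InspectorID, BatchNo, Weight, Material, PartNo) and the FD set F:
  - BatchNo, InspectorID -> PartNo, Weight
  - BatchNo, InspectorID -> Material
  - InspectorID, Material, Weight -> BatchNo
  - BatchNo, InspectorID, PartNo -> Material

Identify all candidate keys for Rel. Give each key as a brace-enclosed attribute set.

{InspectorID} never appears on the right of any FD, so every key must include it.
{BatchNo, InspectorID}⁺ = {BatchNo, InspectorID, Material, PartNo, Weight} — all of the relation — so {BatchNo, InspectorID} is a candidate key.
{InspectorID, Material, Weight}⁺ = {BatchNo, InspectorID, Material, PartNo, Weight} — all of the relation — so {InspectorID, Material, Weight} is a candidate key.
No proper subset of any of these is a key, and no other minimal superkey exists.

{BatchNo, InspectorID}, {InspectorID, Material, Weight}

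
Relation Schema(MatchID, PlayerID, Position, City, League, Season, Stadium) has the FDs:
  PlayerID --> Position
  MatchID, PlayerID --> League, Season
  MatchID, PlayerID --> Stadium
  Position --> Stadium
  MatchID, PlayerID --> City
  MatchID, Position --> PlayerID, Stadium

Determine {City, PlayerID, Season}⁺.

{City, PlayerID, Position, Season, Stadium}

Start with {City, PlayerID, Season}.
PlayerID --> Position applies; add {Position} → now {City, PlayerID, Position, Season}.
Position --> Stadium applies; add {Stadium} → now {City, PlayerID, Position, Season, Stadium}.
No further FD applies.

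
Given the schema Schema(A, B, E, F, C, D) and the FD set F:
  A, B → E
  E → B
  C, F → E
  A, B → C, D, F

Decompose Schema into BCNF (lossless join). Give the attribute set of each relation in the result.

Candidate keys of the original relation: {A, B}, {A, C, F}, {A, E}.
In {A, B, C, D, E, F}, {E} is not a superkey ({E}⁺ restricted to this set is {B, E}), so split on E → B into {B, E} and {A, C, D, E, F}.
{B, E}: every determinant is a superkey — BCNF.
In {A, C, D, E, F}, {C, F} is not a superkey ({C, F}⁺ restricted to this set is {C, E, F}), so split on C, F → E into {C, E, F} and {A, C, D, F}.
{C, E, F}: every determinant is a superkey — BCNF.
{A, C, D, F}: every determinant is a superkey — BCNF.

{A, C, D, F}; {B, E}; {C, E, F}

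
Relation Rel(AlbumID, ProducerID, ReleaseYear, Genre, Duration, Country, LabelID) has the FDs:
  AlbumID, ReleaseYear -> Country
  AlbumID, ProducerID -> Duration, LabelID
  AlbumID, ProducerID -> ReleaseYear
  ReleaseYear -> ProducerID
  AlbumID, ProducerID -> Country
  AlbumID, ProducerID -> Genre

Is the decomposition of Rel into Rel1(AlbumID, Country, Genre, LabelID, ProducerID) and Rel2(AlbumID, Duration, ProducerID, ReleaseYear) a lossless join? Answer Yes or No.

Yes

Rel1 ∩ Rel2 = {AlbumID, ProducerID}; its closure under F is {AlbumID, Country, Duration, Genre, LabelID, ProducerID, ReleaseYear}.
Since Rel1 ⊆ {AlbumID, Country, Duration, Genre, LabelID, ProducerID, ReleaseYear}, the intersection is a superkey of Rel1; the decomposition is lossless.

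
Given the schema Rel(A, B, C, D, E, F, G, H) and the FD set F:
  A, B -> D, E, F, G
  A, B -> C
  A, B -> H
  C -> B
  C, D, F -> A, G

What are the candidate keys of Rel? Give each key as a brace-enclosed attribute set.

Closure of {A, B} is {A, B, C, D, E, F, G, H}, the whole schema; {A, B} is a candidate key.
Closure of {A, C} is {A, B, C, D, E, F, G, H}, the whole schema; {A, C} is a candidate key.
Closure of {C, D, F} is {A, B, C, D, E, F, G, H}, the whole schema; {C, D, F} is a candidate key.
Any other superkey properly contains one of these, so there are no further candidate keys.

{A, B}, {A, C}, {C, D, F}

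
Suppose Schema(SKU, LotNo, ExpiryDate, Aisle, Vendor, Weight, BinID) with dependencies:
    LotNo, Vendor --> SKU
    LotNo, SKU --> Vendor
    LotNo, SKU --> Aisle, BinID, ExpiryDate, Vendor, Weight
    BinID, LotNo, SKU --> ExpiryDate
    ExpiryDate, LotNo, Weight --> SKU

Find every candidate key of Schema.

{ExpiryDate, LotNo, Weight}, {LotNo, SKU}, {LotNo, Vendor}

{LotNo} never appears on the right of any FD, so every key must include it.
{LotNo, SKU} is a candidate key since {LotNo, SKU}⁺ = {Aisle, BinID, ExpiryDate, LotNo, SKU, Vendor, Weight} covers every attribute.
{LotNo, Vendor} is a candidate key since {LotNo, Vendor}⁺ = {Aisle, BinID, ExpiryDate, LotNo, SKU, Vendor, Weight} covers every attribute.
{ExpiryDate, LotNo, Weight} is a candidate key since {ExpiryDate, LotNo, Weight}⁺ = {Aisle, BinID, ExpiryDate, LotNo, SKU, Vendor, Weight} covers every attribute.
Any other superkey properly contains one of these, so there are no further candidate keys.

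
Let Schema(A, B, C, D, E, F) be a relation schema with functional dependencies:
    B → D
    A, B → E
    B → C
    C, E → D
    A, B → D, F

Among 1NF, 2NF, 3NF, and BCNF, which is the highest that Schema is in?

1NF

Candidate key: {A, B}. Prime attributes: {A, B}.
For B → D we have {B}⁺ = {B, C, D}; {B} is not a superkey, so BCNF fails.
B → D determines the non-prime attribute {D} from a non-superkey — 3NF is violated.
{B} is a proper subset of the key {A, B}, and {B}⁺ contains the non-prime attributes {C, D} — a partial dependency, so 2NF is violated.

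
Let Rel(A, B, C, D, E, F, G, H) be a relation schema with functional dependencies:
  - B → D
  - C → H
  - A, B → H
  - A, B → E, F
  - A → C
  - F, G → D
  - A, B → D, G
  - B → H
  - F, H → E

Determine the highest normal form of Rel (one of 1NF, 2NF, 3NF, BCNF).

1NF

Candidate key: {A, B}. Prime attributes: {A, B}.
For B → D we have {B}⁺ = {B, D, H}; {B} is not a superkey, so BCNF fails.
B → D determines the non-prime attribute {D} from a non-superkey — 3NF is violated.
{A} is a proper subset of the key {A, B}, and {A}⁺ contains the non-prime attributes {C, H} — a partial dependency, so 2NF is violated.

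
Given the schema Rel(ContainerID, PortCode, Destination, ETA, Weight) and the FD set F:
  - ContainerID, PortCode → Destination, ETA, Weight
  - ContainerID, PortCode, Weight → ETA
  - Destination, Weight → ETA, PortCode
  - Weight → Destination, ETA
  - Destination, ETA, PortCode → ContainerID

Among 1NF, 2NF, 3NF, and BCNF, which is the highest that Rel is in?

BCNF

Candidate keys: {ContainerID, PortCode}, {Destination, ETA, PortCode}, {Weight}. Prime attributes: {ContainerID, Destination, ETA, PortCode, Weight}.
The left-hand side of every FD is a superkey, so BCNF is satisfied.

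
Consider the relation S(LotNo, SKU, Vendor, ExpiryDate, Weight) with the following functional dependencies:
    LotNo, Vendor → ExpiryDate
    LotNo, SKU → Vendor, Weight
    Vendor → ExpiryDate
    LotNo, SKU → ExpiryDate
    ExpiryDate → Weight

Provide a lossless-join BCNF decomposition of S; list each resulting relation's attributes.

Candidate key of the original relation: {LotNo, SKU}.
{ExpiryDate, LotNo, SKU, Vendor, Weight}: {LotNo, Vendor} determines {ExpiryDate, LotNo, Vendor, Weight} here but is not a superkey — split on LotNo, Vendor → ExpiryDate, Weight, giving {ExpiryDate, LotNo, Vendor, Weight} and {LotNo, SKU, Vendor}.
{ExpiryDate, LotNo, Vendor, Weight}: {Vendor} determines {ExpiryDate, Vendor, Weight} here but is not a superkey — split on Vendor → ExpiryDate, Weight, giving {ExpiryDate, Vendor, Weight} and {LotNo, Vendor}.
{ExpiryDate, Vendor, Weight}: {ExpiryDate} determines {ExpiryDate, Weight} here but is not a superkey — split on ExpiryDate → Weight, giving {ExpiryDate, Weight} and {ExpiryDate, Vendor}.
{ExpiryDate, Weight} is in BCNF.
{ExpiryDate, Vendor} is in BCNF.
{LotNo, Vendor} is in BCNF.
{LotNo, SKU, Vendor} is in BCNF.

{ExpiryDate, Vendor}; {ExpiryDate, Weight}; {LotNo, SKU, Vendor}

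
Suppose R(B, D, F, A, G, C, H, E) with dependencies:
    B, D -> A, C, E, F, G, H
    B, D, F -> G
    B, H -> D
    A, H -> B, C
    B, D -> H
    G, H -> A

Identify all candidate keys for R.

{A, H}, {B, D}, {B, H}, {G, H}

Closure of {A, H} is {A, B, C, D, E, F, G, H}, the whole schema; {A, H} is a candidate key.
Closure of {B, D} is {A, B, C, D, E, F, G, H}, the whole schema; {B, D} is a candidate key.
Closure of {B, H} is {A, B, C, D, E, F, G, H}, the whole schema; {B, H} is a candidate key.
Closure of {G, H} is {A, B, C, D, E, F, G, H}, the whole schema; {G, H} is a candidate key.
Any other superkey properly contains one of these, so there are no further candidate keys.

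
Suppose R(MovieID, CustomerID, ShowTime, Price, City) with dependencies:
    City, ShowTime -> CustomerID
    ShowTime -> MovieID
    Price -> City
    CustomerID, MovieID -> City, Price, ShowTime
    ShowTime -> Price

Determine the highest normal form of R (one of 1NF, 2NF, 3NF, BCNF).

Candidate keys: {CustomerID, MovieID}, {ShowTime}. Prime attributes: {CustomerID, MovieID, ShowTime}.
For Price -> City we have {Price}⁺ = {City, Price}; {Price} is not a superkey, so BCNF fails.
Price -> City has non-prime {City} on the right and a non-superkey on the left, so 3NF fails.
Checking every proper subset of each key, none determines a non-prime attribute — 2NF is satisfied.

2NF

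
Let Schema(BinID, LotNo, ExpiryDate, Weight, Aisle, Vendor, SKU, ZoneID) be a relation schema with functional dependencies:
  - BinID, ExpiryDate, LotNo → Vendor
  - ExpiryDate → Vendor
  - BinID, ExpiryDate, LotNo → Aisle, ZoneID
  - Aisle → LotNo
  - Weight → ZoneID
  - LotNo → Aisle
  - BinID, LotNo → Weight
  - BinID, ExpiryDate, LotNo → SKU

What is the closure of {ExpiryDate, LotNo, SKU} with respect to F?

Start with {ExpiryDate, LotNo, SKU}.
ExpiryDate → Vendor applies; add {Vendor} → now {ExpiryDate, LotNo, SKU, Vendor}.
LotNo → Aisle applies; add {Aisle} → now {Aisle, ExpiryDate, LotNo, SKU, Vendor}.
No further FD applies.

{Aisle, ExpiryDate, LotNo, SKU, Vendor}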